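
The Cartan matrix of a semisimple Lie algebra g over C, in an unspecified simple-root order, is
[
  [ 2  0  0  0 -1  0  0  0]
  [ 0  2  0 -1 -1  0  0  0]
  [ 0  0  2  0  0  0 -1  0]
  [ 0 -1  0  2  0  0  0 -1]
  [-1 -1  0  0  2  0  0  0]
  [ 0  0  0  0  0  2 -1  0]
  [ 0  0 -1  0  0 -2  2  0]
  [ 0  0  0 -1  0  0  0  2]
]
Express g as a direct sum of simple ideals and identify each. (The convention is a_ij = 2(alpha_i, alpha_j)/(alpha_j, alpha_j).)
The diagram associated to this matrix has two connected components: the simple roots {alpha_1, alpha_2, alpha_4, alpha_5, alpha_8} form a chain of 5 nodes with single edges (A_5), and {alpha_3, alpha_6, alpha_7} form a chain of 3 nodes with a double edge at one end; the terminal node there is the unique short simple root (B_3). A semisimple Lie algebra decomposes uniquely as the direct sum of simple ideals, one per connected component of its Dynkin diagram, so g ≅ A_5 ⊕ B_3 (dimension 35 + 21 = 56).

A_5 + B_3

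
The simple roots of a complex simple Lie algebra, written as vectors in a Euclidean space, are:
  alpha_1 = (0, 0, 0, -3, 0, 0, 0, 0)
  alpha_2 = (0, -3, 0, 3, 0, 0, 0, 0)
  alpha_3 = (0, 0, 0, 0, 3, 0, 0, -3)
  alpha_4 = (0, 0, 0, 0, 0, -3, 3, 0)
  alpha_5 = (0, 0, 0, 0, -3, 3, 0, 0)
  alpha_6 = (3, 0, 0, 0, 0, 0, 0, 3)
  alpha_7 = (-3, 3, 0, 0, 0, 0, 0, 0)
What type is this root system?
B_7 (so(15))

Compute the Cartan integers a_ij = 2(alpha_i, alpha_j)/(alpha_j, alpha_j); the resulting 7x7 Cartan matrix is
[[2, -1, 0, 0, 0, 0, 0], [-2, 2, 0, 0, 0, 0, -1], [0, 0, 2, 0, -1, -1, 0], [0, 0, 0, 2, -1, 0, 0], [0, 0, -1, -1, 2, 0, 0], [0, 0, -1, 0, 0, 2, -1], [0, -1, 0, 0, 0, -1, 2]].
The roots have two lengths (squared-length ratio 2:1); the short ones are alpha_{1}. The associated Dynkin diagram is a chain of 7 nodes with a double edge at one end; the terminal node there is the unique short simple root (B_7), so the type is B_7 (the algebra so(15)).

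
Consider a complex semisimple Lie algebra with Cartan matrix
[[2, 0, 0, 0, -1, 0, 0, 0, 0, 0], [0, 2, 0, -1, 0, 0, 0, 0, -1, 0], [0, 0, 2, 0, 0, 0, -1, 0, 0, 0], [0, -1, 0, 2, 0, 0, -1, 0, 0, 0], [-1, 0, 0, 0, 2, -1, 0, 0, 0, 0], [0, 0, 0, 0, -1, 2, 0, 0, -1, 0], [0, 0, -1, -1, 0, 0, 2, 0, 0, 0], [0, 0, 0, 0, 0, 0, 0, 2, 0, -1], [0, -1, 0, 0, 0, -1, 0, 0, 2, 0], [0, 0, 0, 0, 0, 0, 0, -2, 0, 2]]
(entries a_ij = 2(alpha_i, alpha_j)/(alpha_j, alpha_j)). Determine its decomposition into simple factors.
The diagram associated to this matrix has two connected components: the simple roots {alpha_1, alpha_2, alpha_3, alpha_4, alpha_5, alpha_6, alpha_7, alpha_9} form a chain of 8 nodes with single edges (A_8), and {alpha_8, alpha_10} form a chain of 2 nodes with a double edge at one end; the terminal node there is the unique short simple root (B_2). A semisimple Lie algebra decomposes uniquely as the direct sum of simple ideals, one per connected component of its Dynkin diagram, so g ≅ A_8 ⊕ B_2 (dimension 80 + 10 = 90).

A_8 + B_2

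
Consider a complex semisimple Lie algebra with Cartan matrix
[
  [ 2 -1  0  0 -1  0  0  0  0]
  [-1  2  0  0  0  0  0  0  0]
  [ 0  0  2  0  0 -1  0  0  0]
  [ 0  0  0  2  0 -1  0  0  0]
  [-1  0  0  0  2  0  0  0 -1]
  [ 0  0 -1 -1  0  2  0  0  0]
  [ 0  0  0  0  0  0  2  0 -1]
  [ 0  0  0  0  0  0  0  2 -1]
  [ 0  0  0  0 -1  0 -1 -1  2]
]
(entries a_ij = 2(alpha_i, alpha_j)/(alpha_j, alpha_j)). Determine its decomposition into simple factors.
The diagram associated to this matrix has two connected components: the simple roots {alpha_3, alpha_4, alpha_6} form a chain of 3 nodes with single edges (A_3), and {alpha_1, alpha_2, alpha_5, alpha_7, alpha_8, alpha_9} form a chain of 4 nodes with a fork of two nodes at one end (D_6). A semisimple Lie algebra decomposes uniquely as the direct sum of simple ideals, one per connected component of its Dynkin diagram, so g ≅ A_3 ⊕ D_6 (dimension 15 + 66 = 81).

A_3 + D_6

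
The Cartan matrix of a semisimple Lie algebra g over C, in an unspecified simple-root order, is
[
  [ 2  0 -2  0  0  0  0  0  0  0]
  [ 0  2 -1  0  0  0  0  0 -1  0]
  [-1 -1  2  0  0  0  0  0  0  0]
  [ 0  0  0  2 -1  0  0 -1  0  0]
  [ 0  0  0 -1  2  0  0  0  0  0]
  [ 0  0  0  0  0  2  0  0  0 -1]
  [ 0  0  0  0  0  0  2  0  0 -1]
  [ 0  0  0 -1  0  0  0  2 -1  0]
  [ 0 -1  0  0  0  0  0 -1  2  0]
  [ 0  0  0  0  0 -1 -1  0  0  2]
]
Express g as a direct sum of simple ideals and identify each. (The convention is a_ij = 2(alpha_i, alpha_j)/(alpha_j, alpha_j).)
A3 ⊕ C7

The diagram associated to this matrix has two connected components: the simple roots {alpha_6, alpha_7, alpha_10} form a chain of 3 nodes with single edges (A_3), and {alpha_1, alpha_2, alpha_3, alpha_4, alpha_5, alpha_8, alpha_9} form a chain of 7 nodes with a double edge at one end; the terminal node there is the unique long simple root (C_7). A semisimple Lie algebra decomposes uniquely as the direct sum of simple ideals, one per connected component of its Dynkin diagram, so g ≅ A_3 ⊕ C_7 (dimension 15 + 105 = 120).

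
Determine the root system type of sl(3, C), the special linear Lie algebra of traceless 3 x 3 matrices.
A_2

This is sl(3), which has dimension 3^2 - 1 = 8 and rank 3 - 1 = 2 (a Cartan subalgebra is the diagonal traceless matrices). In the classification of classical Lie algebras, the special linear algebra sl(n+1) has type A_n; here n = 2, so the Dynkin diagram is a chain of 2 nodes with single edges (A_2). Hence the type is A_2.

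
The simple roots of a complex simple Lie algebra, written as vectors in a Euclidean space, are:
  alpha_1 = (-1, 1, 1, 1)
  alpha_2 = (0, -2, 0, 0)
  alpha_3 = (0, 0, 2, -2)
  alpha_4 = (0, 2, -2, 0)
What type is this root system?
F_4

Compute the Cartan integers a_ij = 2(alpha_i, alpha_j)/(alpha_j, alpha_j); the resulting 4x4 Cartan matrix is
[[2, -1, 0, 0], [-1, 2, 0, -1], [0, 0, 2, -1], [0, -2, -1, 2]].
The roots have two lengths (squared-length ratio 2:1); the short ones are alpha_{1,2}. The associated Dynkin diagram is a chain of 4 nodes with a double edge between the middle two (F_4), so the type is F_4.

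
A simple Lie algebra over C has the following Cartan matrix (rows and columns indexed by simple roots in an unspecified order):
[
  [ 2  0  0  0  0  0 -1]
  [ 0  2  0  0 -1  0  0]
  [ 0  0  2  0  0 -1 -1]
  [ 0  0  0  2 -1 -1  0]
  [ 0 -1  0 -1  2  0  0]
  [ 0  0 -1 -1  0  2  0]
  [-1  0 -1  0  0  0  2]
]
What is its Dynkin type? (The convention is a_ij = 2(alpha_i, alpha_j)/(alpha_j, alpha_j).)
A7

The matrix has rank 7 with 2's on the diagonal. Reading the off-diagonal entries as Dynkin edges (a single edge where a_ij = a_ji = -1; a double or triple edge where a_ij * a_ji = 2 or 3), the diagram is a chain of 7 nodes with single edges (A_7). One simple-root ordering that puts it in standard form is (alpha_2, alpha_5, alpha_4, alpha_6, alpha_3, alpha_7, alpha_1). So the algebra is type A_7, i.e. sl(8).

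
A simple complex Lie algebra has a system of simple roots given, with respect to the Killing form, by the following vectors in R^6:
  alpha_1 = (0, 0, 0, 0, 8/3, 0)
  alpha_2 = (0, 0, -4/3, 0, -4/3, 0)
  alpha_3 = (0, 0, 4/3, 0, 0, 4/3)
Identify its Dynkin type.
C_3

Compute the Cartan integers a_ij = 2(alpha_i, alpha_j)/(alpha_j, alpha_j); the resulting 3x3 Cartan matrix is
[[2, -2, 0], [-1, 2, -1], [0, -1, 2]].
The roots have two lengths (squared-length ratio 2:1); the short ones are alpha_{2,3}. The associated Dynkin diagram is a chain of 3 nodes with a double edge at one end; the terminal node there is the unique long simple root (C_3), so the type is C_3 (the algebra sp(6)).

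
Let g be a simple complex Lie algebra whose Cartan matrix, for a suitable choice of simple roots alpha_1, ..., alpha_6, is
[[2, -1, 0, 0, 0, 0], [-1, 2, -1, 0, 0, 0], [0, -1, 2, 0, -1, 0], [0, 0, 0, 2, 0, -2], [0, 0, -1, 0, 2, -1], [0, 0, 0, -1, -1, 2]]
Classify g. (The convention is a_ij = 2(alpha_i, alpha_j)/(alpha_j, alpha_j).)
The matrix has rank 6 with 2's on the diagonal. Reading the off-diagonal entries as Dynkin edges (a single edge where a_ij = a_ji = -1; a double or triple edge where a_ij * a_ji = 2 or 3), the diagram is a chain of 6 nodes with a double edge at one end; the terminal node there is the unique long simple root (C_6). One simple-root ordering that puts it in standard form is (alpha_1, alpha_2, alpha_3, alpha_5, alpha_6, alpha_4). So the algebra is type C_6, i.e. sp(12).

C_6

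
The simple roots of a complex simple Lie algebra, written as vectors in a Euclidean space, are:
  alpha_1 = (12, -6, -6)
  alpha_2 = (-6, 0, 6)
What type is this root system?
Compute the Cartan integers a_ij = 2(alpha_i, alpha_j)/(alpha_j, alpha_j); the resulting 2x2 Cartan matrix is
[[2, -3], [-1, 2]].
The roots have two lengths (squared-length ratio 3:1); the short ones are alpha_{2}. The associated Dynkin diagram is two nodes joined by a triple edge (G_2), so the type is G_2.

G_2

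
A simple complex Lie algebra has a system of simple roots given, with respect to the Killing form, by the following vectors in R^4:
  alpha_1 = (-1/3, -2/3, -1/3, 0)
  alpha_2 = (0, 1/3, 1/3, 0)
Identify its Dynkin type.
Compute the Cartan integers a_ij = 2(alpha_i, alpha_j)/(alpha_j, alpha_j); the resulting 2x2 Cartan matrix is
[[2, -3], [-1, 2]].
The roots have two lengths (squared-length ratio 3:1); the short ones are alpha_{2}. The associated Dynkin diagram is two nodes joined by a triple edge (G_2), so the type is G_2.

G_2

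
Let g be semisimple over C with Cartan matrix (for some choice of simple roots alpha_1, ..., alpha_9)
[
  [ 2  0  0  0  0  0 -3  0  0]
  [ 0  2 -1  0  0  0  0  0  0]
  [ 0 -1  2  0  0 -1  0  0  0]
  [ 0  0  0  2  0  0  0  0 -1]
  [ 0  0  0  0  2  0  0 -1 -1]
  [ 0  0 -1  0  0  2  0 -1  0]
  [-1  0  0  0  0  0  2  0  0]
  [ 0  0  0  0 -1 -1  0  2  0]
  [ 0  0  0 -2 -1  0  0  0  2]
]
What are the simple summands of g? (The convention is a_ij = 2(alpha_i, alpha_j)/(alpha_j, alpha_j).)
type B_7 + type G_2

The diagram associated to this matrix has two connected components: the simple roots {alpha_2, alpha_3, alpha_4, alpha_5, alpha_6, alpha_8, alpha_9} form a chain of 7 nodes with a double edge at one end; the terminal node there is the unique short simple root (B_7), and {alpha_1, alpha_7} form two nodes joined by a triple edge (G_2). A semisimple Lie algebra decomposes uniquely as the direct sum of simple ideals, one per connected component of its Dynkin diagram, so g ≅ B_7 ⊕ G_2 (dimension 105 + 14 = 119).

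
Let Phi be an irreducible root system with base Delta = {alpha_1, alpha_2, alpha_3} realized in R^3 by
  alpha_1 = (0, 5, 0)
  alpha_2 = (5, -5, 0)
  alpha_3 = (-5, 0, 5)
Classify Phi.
Compute the Cartan integers a_ij = 2(alpha_i, alpha_j)/(alpha_j, alpha_j); the resulting 3x3 Cartan matrix is
[[2, -1, 0], [-2, 2, -1], [0, -1, 2]].
The roots have two lengths (squared-length ratio 2:1); the short ones are alpha_{1}. The associated Dynkin diagram is a chain of 3 nodes with a double edge at one end; the terminal node there is the unique short simple root (B_3), so the type is B_3 (the algebra so(7)).

type B_3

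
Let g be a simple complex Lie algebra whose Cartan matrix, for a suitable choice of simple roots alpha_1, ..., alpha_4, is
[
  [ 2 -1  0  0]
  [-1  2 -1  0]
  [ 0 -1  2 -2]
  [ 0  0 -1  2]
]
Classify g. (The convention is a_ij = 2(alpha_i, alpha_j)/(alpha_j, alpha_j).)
B_4

The matrix has rank 4 with 2's on the diagonal. Reading the off-diagonal entries as Dynkin edges (a single edge where a_ij = a_ji = -1; a double or triple edge where a_ij * a_ji = 2 or 3), the diagram is a chain of 4 nodes with a double edge at one end; the terminal node there is the unique short simple root (B_4). One simple-root ordering that puts it in standard form is (alpha_1, alpha_2, alpha_3, alpha_4). So the algebra is type B_4, i.e. so(9).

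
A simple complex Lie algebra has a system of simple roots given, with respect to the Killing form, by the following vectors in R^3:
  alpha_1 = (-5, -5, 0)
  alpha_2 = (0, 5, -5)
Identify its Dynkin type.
Compute the Cartan integers a_ij = 2(alpha_i, alpha_j)/(alpha_j, alpha_j); the resulting 2x2 Cartan matrix is
[[2, -1], [-1, 2]].
All simple roots have the same length, so the diagram is simply laced. The associated Dynkin diagram is a chain of 2 nodes with single edges (A_2), so the type is A_2 (the algebra sl(3)).

A2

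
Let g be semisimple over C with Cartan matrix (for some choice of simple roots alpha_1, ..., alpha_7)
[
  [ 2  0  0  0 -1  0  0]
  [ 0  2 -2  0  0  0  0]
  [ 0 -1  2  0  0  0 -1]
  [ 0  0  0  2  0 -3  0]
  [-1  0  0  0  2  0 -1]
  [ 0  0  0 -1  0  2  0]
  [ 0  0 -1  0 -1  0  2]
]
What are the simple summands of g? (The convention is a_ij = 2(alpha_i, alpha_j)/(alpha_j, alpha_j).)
C_5 + G_2

The diagram associated to this matrix has two connected components: the simple roots {alpha_1, alpha_2, alpha_3, alpha_5, alpha_7} form a chain of 5 nodes with a double edge at one end; the terminal node there is the unique long simple root (C_5), and {alpha_4, alpha_6} form two nodes joined by a triple edge (G_2). A semisimple Lie algebra decomposes uniquely as the direct sum of simple ideals, one per connected component of its Dynkin diagram, so g ≅ C_5 ⊕ G_2 (dimension 55 + 14 = 69).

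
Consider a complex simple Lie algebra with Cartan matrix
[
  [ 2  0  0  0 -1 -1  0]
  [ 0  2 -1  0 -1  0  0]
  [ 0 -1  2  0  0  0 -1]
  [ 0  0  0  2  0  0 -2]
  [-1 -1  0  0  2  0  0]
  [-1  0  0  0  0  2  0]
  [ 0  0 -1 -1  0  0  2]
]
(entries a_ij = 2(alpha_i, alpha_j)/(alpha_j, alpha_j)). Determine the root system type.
C7

The matrix has rank 7 with 2's on the diagonal. Reading the off-diagonal entries as Dynkin edges (a single edge where a_ij = a_ji = -1; a double or triple edge where a_ij * a_ji = 2 or 3), the diagram is a chain of 7 nodes with a double edge at one end; the terminal node there is the unique long simple root (C_7). One simple-root ordering that puts it in standard form is (alpha_6, alpha_1, alpha_5, alpha_2, alpha_3, alpha_7, alpha_4). So the algebra is type C_7, i.e. sp(14).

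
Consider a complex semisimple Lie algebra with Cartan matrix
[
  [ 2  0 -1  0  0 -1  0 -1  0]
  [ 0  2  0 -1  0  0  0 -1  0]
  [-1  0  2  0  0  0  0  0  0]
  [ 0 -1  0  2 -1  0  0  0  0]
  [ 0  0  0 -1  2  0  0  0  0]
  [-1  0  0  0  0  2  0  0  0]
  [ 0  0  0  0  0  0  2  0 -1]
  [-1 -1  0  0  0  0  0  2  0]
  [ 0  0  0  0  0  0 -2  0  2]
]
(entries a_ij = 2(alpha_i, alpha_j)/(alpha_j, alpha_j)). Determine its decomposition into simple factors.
The diagram associated to this matrix has two connected components: the simple roots {alpha_7, alpha_9} form a chain of 2 nodes with a double edge at one end; the terminal node there is the unique short simple root (B_2), and {alpha_1, alpha_2, alpha_3, alpha_4, alpha_5, alpha_6, alpha_8} form a chain of 5 nodes with a fork of two nodes at one end (D_7). A semisimple Lie algebra decomposes uniquely as the direct sum of simple ideals, one per connected component of its Dynkin diagram, so g ≅ B_2 ⊕ D_7 (dimension 10 + 91 = 101).

B2 ⊕ D7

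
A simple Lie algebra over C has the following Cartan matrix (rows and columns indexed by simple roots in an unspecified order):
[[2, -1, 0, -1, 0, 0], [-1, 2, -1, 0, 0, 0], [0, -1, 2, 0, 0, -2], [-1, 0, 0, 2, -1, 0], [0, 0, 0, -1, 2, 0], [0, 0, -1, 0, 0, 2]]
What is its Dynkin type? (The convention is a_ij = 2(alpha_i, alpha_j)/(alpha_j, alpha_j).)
The matrix has rank 6 with 2's on the diagonal. Reading the off-diagonal entries as Dynkin edges (a single edge where a_ij = a_ji = -1; a double or triple edge where a_ij * a_ji = 2 or 3), the diagram is a chain of 6 nodes with a double edge at one end; the terminal node there is the unique short simple root (B_6). One simple-root ordering that puts it in standard form is (alpha_5, alpha_4, alpha_1, alpha_2, alpha_3, alpha_6). So the algebra is type B_6, i.e. so(13).

B_6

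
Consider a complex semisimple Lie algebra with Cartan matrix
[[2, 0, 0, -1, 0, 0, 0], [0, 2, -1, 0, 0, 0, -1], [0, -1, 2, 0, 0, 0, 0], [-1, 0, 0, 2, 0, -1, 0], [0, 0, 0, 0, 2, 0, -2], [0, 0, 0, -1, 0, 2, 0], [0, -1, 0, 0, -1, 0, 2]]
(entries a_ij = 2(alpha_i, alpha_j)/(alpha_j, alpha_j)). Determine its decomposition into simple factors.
The diagram associated to this matrix has two connected components: the simple roots {alpha_1, alpha_4, alpha_6} form a chain of 3 nodes with single edges (A_3), and {alpha_2, alpha_3, alpha_5, alpha_7} form a chain of 4 nodes with a double edge at one end; the terminal node there is the unique long simple root (C_4). A semisimple Lie algebra decomposes uniquely as the direct sum of simple ideals, one per connected component of its Dynkin diagram, so g ≅ A_3 ⊕ C_4 (dimension 15 + 36 = 51).

A_3 (sl(4)) + C_4 (sp(8))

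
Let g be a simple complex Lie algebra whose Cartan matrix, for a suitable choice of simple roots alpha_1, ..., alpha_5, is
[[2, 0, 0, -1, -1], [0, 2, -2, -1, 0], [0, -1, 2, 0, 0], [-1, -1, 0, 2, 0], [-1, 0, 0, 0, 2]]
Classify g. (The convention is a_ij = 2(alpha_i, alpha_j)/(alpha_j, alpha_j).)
The matrix has rank 5 with 2's on the diagonal. Reading the off-diagonal entries as Dynkin edges (a single edge where a_ij = a_ji = -1; a double or triple edge where a_ij * a_ji = 2 or 3), the diagram is a chain of 5 nodes with a double edge at one end; the terminal node there is the unique short simple root (B_5). One simple-root ordering that puts it in standard form is (alpha_5, alpha_1, alpha_4, alpha_2, alpha_3). So the algebra is type B_5, i.e. so(11).

B_5 (so(11))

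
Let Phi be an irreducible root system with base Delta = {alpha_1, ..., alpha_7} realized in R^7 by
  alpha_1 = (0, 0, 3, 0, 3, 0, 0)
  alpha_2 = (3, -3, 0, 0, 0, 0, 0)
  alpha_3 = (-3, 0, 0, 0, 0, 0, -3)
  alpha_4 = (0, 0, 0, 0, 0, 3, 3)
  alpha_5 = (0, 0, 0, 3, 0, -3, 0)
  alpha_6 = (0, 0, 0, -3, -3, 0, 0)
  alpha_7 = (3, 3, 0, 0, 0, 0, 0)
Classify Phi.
D_7 (so(14))

Compute the Cartan integers a_ij = 2(alpha_i, alpha_j)/(alpha_j, alpha_j); the resulting 7x7 Cartan matrix is
[[2, 0, 0, 0, 0, -1, 0], [0, 2, -1, 0, 0, 0, 0], [0, -1, 2, -1, 0, 0, -1], [0, 0, -1, 2, -1, 0, 0], [0, 0, 0, -1, 2, -1, 0], [-1, 0, 0, 0, -1, 2, 0], [0, 0, -1, 0, 0, 0, 2]].
All simple roots have the same length, so the diagram is simply laced. The associated Dynkin diagram is a chain of 5 nodes with a fork of two nodes at one end (D_7), so the type is D_7 (the algebra so(14)).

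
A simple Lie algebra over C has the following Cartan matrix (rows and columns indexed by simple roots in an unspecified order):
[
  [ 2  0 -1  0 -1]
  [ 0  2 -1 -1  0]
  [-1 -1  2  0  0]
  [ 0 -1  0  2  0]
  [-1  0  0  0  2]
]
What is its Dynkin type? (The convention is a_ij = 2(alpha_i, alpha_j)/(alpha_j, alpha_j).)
A_5

The matrix has rank 5 with 2's on the diagonal. Reading the off-diagonal entries as Dynkin edges (a single edge where a_ij = a_ji = -1; a double or triple edge where a_ij * a_ji = 2 or 3), the diagram is a chain of 5 nodes with single edges (A_5). One simple-root ordering that puts it in standard form is (alpha_5, alpha_1, alpha_3, alpha_2, alpha_4). So the algebra is type A_5, i.e. sl(6).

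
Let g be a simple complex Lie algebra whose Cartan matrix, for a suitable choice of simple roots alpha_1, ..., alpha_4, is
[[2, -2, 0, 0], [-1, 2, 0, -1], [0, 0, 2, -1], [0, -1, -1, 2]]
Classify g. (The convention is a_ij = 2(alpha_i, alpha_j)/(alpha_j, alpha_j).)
type C_4

The matrix has rank 4 with 2's on the diagonal. Reading the off-diagonal entries as Dynkin edges (a single edge where a_ij = a_ji = -1; a double or triple edge where a_ij * a_ji = 2 or 3), the diagram is a chain of 4 nodes with a double edge at one end; the terminal node there is the unique long simple root (C_4). One simple-root ordering that puts it in standard form is (alpha_3, alpha_4, alpha_2, alpha_1). So the algebra is type C_4, i.e. sp(8).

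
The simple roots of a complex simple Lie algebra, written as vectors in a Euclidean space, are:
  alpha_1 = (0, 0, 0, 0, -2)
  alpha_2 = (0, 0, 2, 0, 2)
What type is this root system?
Compute the Cartan integers a_ij = 2(alpha_i, alpha_j)/(alpha_j, alpha_j); the resulting 2x2 Cartan matrix is
[[2, -1], [-2, 2]].
The roots have two lengths (squared-length ratio 2:1); the short ones are alpha_{1}. The associated Dynkin diagram is a chain of 2 nodes with a double edge at one end; the terminal node there is the unique short simple root (B_2), so the type is B_2 (the algebra so(5)).

B2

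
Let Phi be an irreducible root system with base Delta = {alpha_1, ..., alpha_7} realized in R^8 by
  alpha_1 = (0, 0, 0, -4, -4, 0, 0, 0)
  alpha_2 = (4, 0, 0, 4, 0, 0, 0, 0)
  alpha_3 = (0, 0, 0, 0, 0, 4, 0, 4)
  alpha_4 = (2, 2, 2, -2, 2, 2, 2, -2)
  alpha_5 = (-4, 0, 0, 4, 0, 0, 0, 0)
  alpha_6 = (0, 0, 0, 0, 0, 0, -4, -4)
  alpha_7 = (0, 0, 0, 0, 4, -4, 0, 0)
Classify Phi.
Compute the Cartan integers a_ij = 2(alpha_i, alpha_j)/(alpha_j, alpha_j); the resulting 7x7 Cartan matrix is
[[2, -1, 0, 0, -1, 0, -1], [-1, 2, 0, 0, 0, 0, 0], [0, 0, 2, 0, 0, -1, -1], [0, 0, 0, 2, -1, 0, 0], [-1, 0, 0, -1, 2, 0, 0], [0, 0, -1, 0, 0, 2, 0], [-1, 0, -1, 0, 0, 0, 2]].
All simple roots have the same length, so the diagram is simply laced. The associated Dynkin diagram is a chain of 6 nodes with one extra node attached to the third node from one end (E_7), so the type is E_7.

E7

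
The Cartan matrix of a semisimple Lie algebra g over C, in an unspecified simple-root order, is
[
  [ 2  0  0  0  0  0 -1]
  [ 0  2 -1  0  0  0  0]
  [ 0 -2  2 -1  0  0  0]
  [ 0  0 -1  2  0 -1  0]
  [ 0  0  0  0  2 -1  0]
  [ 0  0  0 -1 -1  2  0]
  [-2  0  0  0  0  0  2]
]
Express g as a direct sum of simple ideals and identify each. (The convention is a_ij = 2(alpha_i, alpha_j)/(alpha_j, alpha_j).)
B_2 + B_5

The diagram associated to this matrix has two connected components: the simple roots {alpha_1, alpha_7} form a chain of 2 nodes with a double edge at one end; the terminal node there is the unique short simple root (B_2), and {alpha_2, alpha_3, alpha_4, alpha_5, alpha_6} form a chain of 5 nodes with a double edge at one end; the terminal node there is the unique short simple root (B_5). A semisimple Lie algebra decomposes uniquely as the direct sum of simple ideals, one per connected component of its Dynkin diagram, so g ≅ B_2 ⊕ B_5 (dimension 10 + 55 = 65).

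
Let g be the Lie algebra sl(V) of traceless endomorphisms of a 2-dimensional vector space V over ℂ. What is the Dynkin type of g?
A_1 (sl(2))

This is sl(2), which has dimension 2^2 - 1 = 3 and rank 2 - 1 = 1 (a Cartan subalgebra is the diagonal traceless matrices). In the classification of classical Lie algebras, the special linear algebra sl(n+1) has type A_n; here n = 1, so the Dynkin diagram is a chain of 1 nodes with single edges (A_1). Hence the type is A_1.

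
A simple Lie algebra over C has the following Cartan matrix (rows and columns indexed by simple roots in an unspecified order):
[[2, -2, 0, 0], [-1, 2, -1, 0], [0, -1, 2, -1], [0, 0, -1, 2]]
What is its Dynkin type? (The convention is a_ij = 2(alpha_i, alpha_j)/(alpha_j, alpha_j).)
The matrix has rank 4 with 2's on the diagonal. Reading the off-diagonal entries as Dynkin edges (a single edge where a_ij = a_ji = -1; a double or triple edge where a_ij * a_ji = 2 or 3), the diagram is a chain of 4 nodes with a double edge at one end; the terminal node there is the unique long simple root (C_4). One simple-root ordering that puts it in standard form is (alpha_4, alpha_3, alpha_2, alpha_1). So the algebra is type C_4, i.e. sp(8).

C_4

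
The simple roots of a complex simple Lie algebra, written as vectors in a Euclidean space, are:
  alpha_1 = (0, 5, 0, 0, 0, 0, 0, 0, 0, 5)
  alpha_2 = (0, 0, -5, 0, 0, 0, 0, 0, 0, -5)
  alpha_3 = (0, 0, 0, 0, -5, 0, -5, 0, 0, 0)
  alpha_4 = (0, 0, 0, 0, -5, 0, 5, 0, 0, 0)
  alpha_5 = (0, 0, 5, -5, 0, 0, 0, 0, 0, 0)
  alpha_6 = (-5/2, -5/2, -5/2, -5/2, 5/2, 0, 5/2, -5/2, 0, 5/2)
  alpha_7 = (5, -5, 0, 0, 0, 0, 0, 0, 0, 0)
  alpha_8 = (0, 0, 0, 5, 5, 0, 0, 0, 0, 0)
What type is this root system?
Compute the Cartan integers a_ij = 2(alpha_i, alpha_j)/(alpha_j, alpha_j); the resulting 8x8 Cartan matrix is
[[2, -1, 0, 0, 0, 0, -1, 0], [-1, 2, 0, 0, -1, 0, 0, 0], [0, 0, 2, 0, 0, -1, 0, -1], [0, 0, 0, 2, 0, 0, 0, -1], [0, -1, 0, 0, 2, 0, 0, -1], [0, 0, -1, 0, 0, 2, 0, 0], [-1, 0, 0, 0, 0, 0, 2, 0], [0, 0, -1, -1, -1, 0, 0, 2]].
All simple roots have the same length, so the diagram is simply laced. The associated Dynkin diagram is a chain of 7 nodes with one extra node attached to the third node from one end (E_8), so the type is E_8.

E_8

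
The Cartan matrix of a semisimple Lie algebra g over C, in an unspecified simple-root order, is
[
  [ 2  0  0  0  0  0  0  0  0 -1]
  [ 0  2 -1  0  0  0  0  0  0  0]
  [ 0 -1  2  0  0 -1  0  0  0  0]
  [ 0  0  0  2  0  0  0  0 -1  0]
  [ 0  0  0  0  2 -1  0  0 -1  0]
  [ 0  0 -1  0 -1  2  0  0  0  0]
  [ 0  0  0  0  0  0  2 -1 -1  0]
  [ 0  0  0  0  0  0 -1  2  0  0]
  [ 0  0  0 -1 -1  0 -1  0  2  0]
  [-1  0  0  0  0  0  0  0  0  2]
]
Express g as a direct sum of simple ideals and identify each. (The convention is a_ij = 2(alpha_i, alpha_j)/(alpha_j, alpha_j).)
The diagram associated to this matrix has two connected components: the simple roots {alpha_1, alpha_10} form a chain of 2 nodes with single edges (A_2), and {alpha_2, alpha_3, alpha_4, alpha_5, alpha_6, alpha_7, alpha_8, alpha_9} form a chain of 7 nodes with one extra node attached to the third node from one end (E_8). A semisimple Lie algebra decomposes uniquely as the direct sum of simple ideals, one per connected component of its Dynkin diagram, so g ≅ A_2 ⊕ E_8 (dimension 8 + 248 = 256).

A_2 + E_8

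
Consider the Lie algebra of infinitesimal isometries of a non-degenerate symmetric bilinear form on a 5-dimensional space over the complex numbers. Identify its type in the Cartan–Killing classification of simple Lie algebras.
B_2 (so(5))

This is so(5) with 5 odd, which has dimension 5(5-1)/2 = 10 and rank (5-1)/2 = 2. In the classification of classical Lie algebras, the orthogonal algebra so(2n+1) in an odd number of variables has type B_n; here n = 2, so the Dynkin diagram is a chain of 2 nodes with a double edge at one end; the terminal node there is the unique short simple root (B_2). Hence the type is B_2.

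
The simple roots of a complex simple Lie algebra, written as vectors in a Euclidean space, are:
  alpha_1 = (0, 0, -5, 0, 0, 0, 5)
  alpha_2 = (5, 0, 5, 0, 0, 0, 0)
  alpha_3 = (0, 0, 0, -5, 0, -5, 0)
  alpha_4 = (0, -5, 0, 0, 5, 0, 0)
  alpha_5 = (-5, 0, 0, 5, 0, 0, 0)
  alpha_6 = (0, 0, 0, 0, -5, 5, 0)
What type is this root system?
Compute the Cartan integers a_ij = 2(alpha_i, alpha_j)/(alpha_j, alpha_j); the resulting 6x6 Cartan matrix is
[[2, -1, 0, 0, 0, 0], [-1, 2, 0, 0, -1, 0], [0, 0, 2, 0, -1, -1], [0, 0, 0, 2, 0, -1], [0, -1, -1, 0, 2, 0], [0, 0, -1, -1, 0, 2]].
All simple roots have the same length, so the diagram is simply laced. The associated Dynkin diagram is a chain of 6 nodes with single edges (A_6), so the type is A_6 (the algebra sl(7)).

A6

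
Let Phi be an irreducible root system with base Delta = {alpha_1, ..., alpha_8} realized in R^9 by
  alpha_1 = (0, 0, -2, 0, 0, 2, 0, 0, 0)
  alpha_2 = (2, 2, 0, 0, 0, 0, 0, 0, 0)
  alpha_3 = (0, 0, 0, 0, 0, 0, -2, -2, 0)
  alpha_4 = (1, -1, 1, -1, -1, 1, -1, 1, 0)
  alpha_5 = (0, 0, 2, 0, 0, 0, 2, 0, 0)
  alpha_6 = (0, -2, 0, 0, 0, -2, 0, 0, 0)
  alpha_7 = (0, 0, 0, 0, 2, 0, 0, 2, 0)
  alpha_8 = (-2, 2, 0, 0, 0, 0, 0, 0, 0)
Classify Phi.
E8

Compute the Cartan integers a_ij = 2(alpha_i, alpha_j)/(alpha_j, alpha_j); the resulting 8x8 Cartan matrix is
[[2, 0, 0, 0, -1, -1, 0, 0], [0, 2, 0, 0, 0, -1, 0, 0], [0, 0, 2, 0, -1, 0, -1, 0], [0, 0, 0, 2, 0, 0, 0, -1], [-1, 0, -1, 0, 2, 0, 0, 0], [-1, -1, 0, 0, 0, 2, 0, -1], [0, 0, -1, 0, 0, 0, 2, 0], [0, 0, 0, -1, 0, -1, 0, 2]].
All simple roots have the same length, so the diagram is simply laced. The associated Dynkin diagram is a chain of 7 nodes with one extra node attached to the third node from one end (E_8), so the type is E_8.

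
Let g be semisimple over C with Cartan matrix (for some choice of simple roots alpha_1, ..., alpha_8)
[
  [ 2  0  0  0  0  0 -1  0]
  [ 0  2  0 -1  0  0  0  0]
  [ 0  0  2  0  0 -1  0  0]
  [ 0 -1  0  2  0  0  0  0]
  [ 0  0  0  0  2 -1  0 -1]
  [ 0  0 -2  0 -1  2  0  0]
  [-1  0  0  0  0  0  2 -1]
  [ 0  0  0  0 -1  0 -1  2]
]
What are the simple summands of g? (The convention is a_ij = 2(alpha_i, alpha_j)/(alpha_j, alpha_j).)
A_2 (sl(3)) ⊕ B_6 (so(13))

The diagram associated to this matrix has two connected components: the simple roots {alpha_2, alpha_4} form a chain of 2 nodes with single edges (A_2), and {alpha_1, alpha_3, alpha_5, alpha_6, alpha_7, alpha_8} form a chain of 6 nodes with a double edge at one end; the terminal node there is the unique short simple root (B_6). A semisimple Lie algebra decomposes uniquely as the direct sum of simple ideals, one per connected component of its Dynkin diagram, so g ≅ A_2 ⊕ B_6 (dimension 8 + 78 = 86).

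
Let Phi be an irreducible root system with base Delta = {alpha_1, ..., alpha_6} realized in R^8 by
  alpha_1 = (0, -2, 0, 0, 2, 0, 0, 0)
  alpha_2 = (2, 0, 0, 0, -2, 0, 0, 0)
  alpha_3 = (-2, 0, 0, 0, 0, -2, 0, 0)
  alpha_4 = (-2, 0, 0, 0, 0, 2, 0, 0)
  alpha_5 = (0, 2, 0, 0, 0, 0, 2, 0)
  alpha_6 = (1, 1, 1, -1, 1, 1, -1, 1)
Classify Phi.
E6

Compute the Cartan integers a_ij = 2(alpha_i, alpha_j)/(alpha_j, alpha_j); the resulting 6x6 Cartan matrix is
[[2, -1, 0, 0, -1, 0], [-1, 2, -1, -1, 0, 0], [0, -1, 2, 0, 0, -1], [0, -1, 0, 2, 0, 0], [-1, 0, 0, 0, 2, 0], [0, 0, -1, 0, 0, 2]].
All simple roots have the same length, so the diagram is simply laced. The associated Dynkin diagram is a chain of 5 nodes with one extra node attached to the third node from one end (E_6), so the type is E_6.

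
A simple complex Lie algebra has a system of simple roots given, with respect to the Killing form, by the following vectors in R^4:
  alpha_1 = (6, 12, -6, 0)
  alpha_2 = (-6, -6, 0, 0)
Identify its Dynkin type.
Compute the Cartan integers a_ij = 2(alpha_i, alpha_j)/(alpha_j, alpha_j); the resulting 2x2 Cartan matrix is
[[2, -3], [-1, 2]].
The roots have two lengths (squared-length ratio 3:1); the short ones are alpha_{2}. The associated Dynkin diagram is two nodes joined by a triple edge (G_2), so the type is G_2.

G_2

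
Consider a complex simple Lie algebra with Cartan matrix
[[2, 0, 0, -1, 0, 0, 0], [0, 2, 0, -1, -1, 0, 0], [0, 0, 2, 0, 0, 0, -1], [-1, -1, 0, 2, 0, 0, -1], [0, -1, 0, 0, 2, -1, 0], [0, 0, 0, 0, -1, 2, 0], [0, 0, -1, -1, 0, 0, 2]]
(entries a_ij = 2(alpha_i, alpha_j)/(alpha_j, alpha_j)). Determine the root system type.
E7

The matrix has rank 7 with 2's on the diagonal. Reading the off-diagonal entries as Dynkin edges (a single edge where a_ij = a_ji = -1; a double or triple edge where a_ij * a_ji = 2 or 3), the diagram is a chain of 6 nodes with one extra node attached to the third node from one end (E_7). One simple-root ordering that puts it in standard form is (alpha_3, alpha_1, alpha_7, alpha_4, alpha_2, alpha_5, alpha_6). So the algebra is type E_7.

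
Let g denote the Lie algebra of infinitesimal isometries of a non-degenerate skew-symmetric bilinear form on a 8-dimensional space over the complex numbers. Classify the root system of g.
C_4 (sp(8))

This is sp(8), which has dimension 8(8+1)/2 = 36 and rank 8/2 = 4. In the classification of classical Lie algebras, the symplectic algebra sp(2n) has type C_n; here n = 4, so the Dynkin diagram is a chain of 4 nodes with a double edge at one end; the terminal node there is the unique long simple root (C_4). Hence the type is C_4.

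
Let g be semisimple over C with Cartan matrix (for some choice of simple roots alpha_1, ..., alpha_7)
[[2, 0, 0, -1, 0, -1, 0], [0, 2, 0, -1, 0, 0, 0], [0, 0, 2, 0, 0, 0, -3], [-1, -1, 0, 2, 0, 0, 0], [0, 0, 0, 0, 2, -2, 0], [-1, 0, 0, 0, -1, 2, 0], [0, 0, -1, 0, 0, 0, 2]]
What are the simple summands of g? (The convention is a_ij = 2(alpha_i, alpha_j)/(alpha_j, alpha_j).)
The diagram associated to this matrix has two connected components: the simple roots {alpha_1, alpha_2, alpha_4, alpha_5, alpha_6} form a chain of 5 nodes with a double edge at one end; the terminal node there is the unique long simple root (C_5), and {alpha_3, alpha_7} form two nodes joined by a triple edge (G_2). A semisimple Lie algebra decomposes uniquely as the direct sum of simple ideals, one per connected component of its Dynkin diagram, so g ≅ C_5 ⊕ G_2 (dimension 55 + 14 = 69).

C5 + G2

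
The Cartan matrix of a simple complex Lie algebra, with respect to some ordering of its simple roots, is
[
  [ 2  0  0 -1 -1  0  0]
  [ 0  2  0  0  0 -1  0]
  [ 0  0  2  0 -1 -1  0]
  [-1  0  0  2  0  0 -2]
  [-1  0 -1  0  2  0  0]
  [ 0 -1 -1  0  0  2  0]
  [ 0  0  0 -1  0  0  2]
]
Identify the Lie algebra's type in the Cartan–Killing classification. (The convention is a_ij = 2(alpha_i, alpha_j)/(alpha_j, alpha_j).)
B7

The matrix has rank 7 with 2's on the diagonal. Reading the off-diagonal entries as Dynkin edges (a single edge where a_ij = a_ji = -1; a double or triple edge where a_ij * a_ji = 2 or 3), the diagram is a chain of 7 nodes with a double edge at one end; the terminal node there is the unique short simple root (B_7). One simple-root ordering that puts it in standard form is (alpha_2, alpha_6, alpha_3, alpha_5, alpha_1, alpha_4, alpha_7). So the algebra is type B_7, i.e. so(15).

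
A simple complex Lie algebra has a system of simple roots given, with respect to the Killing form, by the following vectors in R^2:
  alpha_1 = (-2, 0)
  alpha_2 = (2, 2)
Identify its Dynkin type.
Compute the Cartan integers a_ij = 2(alpha_i, alpha_j)/(alpha_j, alpha_j); the resulting 2x2 Cartan matrix is
[[2, -1], [-2, 2]].
The roots have two lengths (squared-length ratio 2:1); the short ones are alpha_{1}. The associated Dynkin diagram is a chain of 2 nodes with a double edge at one end; the terminal node there is the unique short simple root (B_2), so the type is B_2 (the algebra so(5)).

B2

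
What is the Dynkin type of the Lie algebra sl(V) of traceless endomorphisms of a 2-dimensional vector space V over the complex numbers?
A_1 (sl(2))

This is sl(2), which has dimension 2^2 - 1 = 3 and rank 2 - 1 = 1 (a Cartan subalgebra is the diagonal traceless matrices). In the classification of classical Lie algebras, the special linear algebra sl(n+1) has type A_n; here n = 1, so the Dynkin diagram is a chain of 1 nodes with single edges (A_1). Hence the type is A_1.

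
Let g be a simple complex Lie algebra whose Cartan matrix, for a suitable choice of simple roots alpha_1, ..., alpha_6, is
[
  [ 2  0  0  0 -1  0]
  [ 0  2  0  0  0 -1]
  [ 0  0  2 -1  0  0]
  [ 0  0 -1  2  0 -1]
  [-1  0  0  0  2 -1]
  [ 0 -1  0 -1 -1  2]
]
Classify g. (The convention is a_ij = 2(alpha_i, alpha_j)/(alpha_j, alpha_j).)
E_6

The matrix has rank 6 with 2's on the diagonal. Reading the off-diagonal entries as Dynkin edges (a single edge where a_ij = a_ji = -1; a double or triple edge where a_ij * a_ji = 2 or 3), the diagram is a chain of 5 nodes with one extra node attached to the third node from one end (E_6). One simple-root ordering that puts it in standard form is (alpha_3, alpha_2, alpha_4, alpha_6, alpha_5, alpha_1). So the algebra is type E_6.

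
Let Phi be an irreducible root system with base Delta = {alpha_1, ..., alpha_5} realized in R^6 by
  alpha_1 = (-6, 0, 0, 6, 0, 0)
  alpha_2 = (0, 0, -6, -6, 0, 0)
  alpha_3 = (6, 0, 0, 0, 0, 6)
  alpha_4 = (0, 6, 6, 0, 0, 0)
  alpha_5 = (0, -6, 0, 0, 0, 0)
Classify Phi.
Compute the Cartan integers a_ij = 2(alpha_i, alpha_j)/(alpha_j, alpha_j); the resulting 5x5 Cartan matrix is
[[2, -1, -1, 0, 0], [-1, 2, 0, -1, 0], [-1, 0, 2, 0, 0], [0, -1, 0, 2, -2], [0, 0, 0, -1, 2]].
The roots have two lengths (squared-length ratio 2:1); the short ones are alpha_{5}. The associated Dynkin diagram is a chain of 5 nodes with a double edge at one end; the terminal node there is the unique short simple root (B_5), so the type is B_5 (the algebra so(11)).

type B_5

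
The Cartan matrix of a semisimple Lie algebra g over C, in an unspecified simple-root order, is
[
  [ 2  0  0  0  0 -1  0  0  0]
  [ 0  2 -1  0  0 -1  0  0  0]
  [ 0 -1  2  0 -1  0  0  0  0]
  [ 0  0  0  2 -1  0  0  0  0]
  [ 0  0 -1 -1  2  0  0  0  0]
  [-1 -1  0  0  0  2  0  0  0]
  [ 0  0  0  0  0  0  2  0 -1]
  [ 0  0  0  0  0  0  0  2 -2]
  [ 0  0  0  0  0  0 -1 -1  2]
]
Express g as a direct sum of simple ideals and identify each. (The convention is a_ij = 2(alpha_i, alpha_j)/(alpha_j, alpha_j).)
The diagram associated to this matrix has two connected components: the simple roots {alpha_1, alpha_2, alpha_3, alpha_4, alpha_5, alpha_6} form a chain of 6 nodes with single edges (A_6), and {alpha_7, alpha_8, alpha_9} form a chain of 3 nodes with a double edge at one end; the terminal node there is the unique long simple root (C_3). A semisimple Lie algebra decomposes uniquely as the direct sum of simple ideals, one per connected component of its Dynkin diagram, so g ≅ A_6 ⊕ C_3 (dimension 48 + 21 = 69).

A_6 (sl(7)) + C_3 (sp(6))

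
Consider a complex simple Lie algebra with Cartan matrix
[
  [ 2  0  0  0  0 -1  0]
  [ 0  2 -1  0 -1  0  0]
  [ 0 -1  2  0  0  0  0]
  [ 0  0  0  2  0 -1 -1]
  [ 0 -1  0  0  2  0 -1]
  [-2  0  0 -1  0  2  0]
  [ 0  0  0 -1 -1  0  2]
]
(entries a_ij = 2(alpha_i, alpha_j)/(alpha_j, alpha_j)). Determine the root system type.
B_7

The matrix has rank 7 with 2's on the diagonal. Reading the off-diagonal entries as Dynkin edges (a single edge where a_ij = a_ji = -1; a double or triple edge where a_ij * a_ji = 2 or 3), the diagram is a chain of 7 nodes with a double edge at one end; the terminal node there is the unique short simple root (B_7). One simple-root ordering that puts it in standard form is (alpha_3, alpha_2, alpha_5, alpha_7, alpha_4, alpha_6, alpha_1). So the algebra is type B_7, i.e. so(15).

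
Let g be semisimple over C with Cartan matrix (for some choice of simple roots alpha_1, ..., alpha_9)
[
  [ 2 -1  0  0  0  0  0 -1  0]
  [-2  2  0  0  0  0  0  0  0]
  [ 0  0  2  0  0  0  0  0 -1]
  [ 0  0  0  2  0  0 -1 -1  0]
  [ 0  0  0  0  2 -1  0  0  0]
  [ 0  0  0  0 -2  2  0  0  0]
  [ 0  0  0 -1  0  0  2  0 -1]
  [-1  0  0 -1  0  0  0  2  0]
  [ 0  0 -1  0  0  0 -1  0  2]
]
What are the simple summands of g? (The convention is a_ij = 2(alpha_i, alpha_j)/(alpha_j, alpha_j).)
B_2 ⊕ C_7

The diagram associated to this matrix has two connected components: the simple roots {alpha_5, alpha_6} form a chain of 2 nodes with a double edge at one end; the terminal node there is the unique short simple root (B_2), and {alpha_1, alpha_2, alpha_3, alpha_4, alpha_7, alpha_8, alpha_9} form a chain of 7 nodes with a double edge at one end; the terminal node there is the unique long simple root (C_7). A semisimple Lie algebra decomposes uniquely as the direct sum of simple ideals, one per connected component of its Dynkin diagram, so g ≅ B_2 ⊕ C_7 (dimension 10 + 105 = 115).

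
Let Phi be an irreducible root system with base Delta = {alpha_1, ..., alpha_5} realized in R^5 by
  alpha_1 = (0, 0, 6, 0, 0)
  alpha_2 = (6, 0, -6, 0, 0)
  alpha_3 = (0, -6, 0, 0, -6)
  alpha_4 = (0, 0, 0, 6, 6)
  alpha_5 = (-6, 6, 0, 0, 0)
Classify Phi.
Compute the Cartan integers a_ij = 2(alpha_i, alpha_j)/(alpha_j, alpha_j); the resulting 5x5 Cartan matrix is
[[2, -1, 0, 0, 0], [-2, 2, 0, 0, -1], [0, 0, 2, -1, -1], [0, 0, -1, 2, 0], [0, -1, -1, 0, 2]].
The roots have two lengths (squared-length ratio 2:1); the short ones are alpha_{1}. The associated Dynkin diagram is a chain of 5 nodes with a double edge at one end; the terminal node there is the unique short simple root (B_5), so the type is B_5 (the algebra so(11)).

B_5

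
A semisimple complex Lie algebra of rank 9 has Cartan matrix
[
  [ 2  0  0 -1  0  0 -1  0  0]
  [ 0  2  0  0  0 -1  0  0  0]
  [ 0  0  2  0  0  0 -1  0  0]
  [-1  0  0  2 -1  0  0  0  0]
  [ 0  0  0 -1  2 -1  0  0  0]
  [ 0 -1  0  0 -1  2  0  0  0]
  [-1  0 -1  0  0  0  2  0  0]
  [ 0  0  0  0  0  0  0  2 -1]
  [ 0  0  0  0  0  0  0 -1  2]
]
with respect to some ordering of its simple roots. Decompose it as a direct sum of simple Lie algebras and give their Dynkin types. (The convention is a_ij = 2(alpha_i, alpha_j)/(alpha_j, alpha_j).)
A_2 (sl(3)) ⊕ A_7 (sl(8))

The diagram associated to this matrix has two connected components: the simple roots {alpha_8, alpha_9} form a chain of 2 nodes with single edges (A_2), and {alpha_1, alpha_2, alpha_3, alpha_4, alpha_5, alpha_6, alpha_7} form a chain of 7 nodes with single edges (A_7). A semisimple Lie algebra decomposes uniquely as the direct sum of simple ideals, one per connected component of its Dynkin diagram, so g ≅ A_2 ⊕ A_7 (dimension 8 + 63 = 71).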